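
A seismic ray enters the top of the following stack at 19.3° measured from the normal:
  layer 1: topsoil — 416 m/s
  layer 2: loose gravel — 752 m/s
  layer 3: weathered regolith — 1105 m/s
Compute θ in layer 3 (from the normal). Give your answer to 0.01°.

61.39°

Ray parameter p = sin 19.3° / 416 = 7.9451e-04 s/m.
sin θ_3 = p·V_3 = 7.9451e-04 × 1105 = 0.8779.
θ_3 = 61.39° from the vertical.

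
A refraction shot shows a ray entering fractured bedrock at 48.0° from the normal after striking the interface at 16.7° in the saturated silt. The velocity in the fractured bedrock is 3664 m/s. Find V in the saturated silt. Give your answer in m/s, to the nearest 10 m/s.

1420 m/s

Snell's law: sin 16.7°/V₁ = sin 48.0°/V₂.
V₁ = V₂·sin 16.7°/sin 48.0° = 3664 × 0.3867 = 1416.80 m/s.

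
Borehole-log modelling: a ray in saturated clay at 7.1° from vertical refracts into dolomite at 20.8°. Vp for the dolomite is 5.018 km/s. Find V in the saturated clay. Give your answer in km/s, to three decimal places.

sin 7.1° = 0.1236; sin 20.8° = 0.3551.
V₁ = V₂·(sin θ₁/sin θ₂) = 5.018·(0.1236/0.3551) = 1.747 km/s.

1.747 km/s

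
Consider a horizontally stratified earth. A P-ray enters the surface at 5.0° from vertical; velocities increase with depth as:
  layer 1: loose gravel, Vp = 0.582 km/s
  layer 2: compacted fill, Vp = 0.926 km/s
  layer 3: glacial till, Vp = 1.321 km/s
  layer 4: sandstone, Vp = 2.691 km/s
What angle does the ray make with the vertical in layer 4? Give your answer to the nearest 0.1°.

23.8°

Ray parameter p = sin 5.0° / 0.582 = 1.4975e-01 s/km.
sin θ_4 = p·V_4 = 1.4975e-01 × 2.691 = 0.4030.
θ_4 = 23.76° from the vertical.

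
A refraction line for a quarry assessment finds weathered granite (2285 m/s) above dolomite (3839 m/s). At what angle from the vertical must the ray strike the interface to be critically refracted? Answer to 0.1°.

36.5°

At critical incidence the refracted ray runs along the interface (θ₂ = 90°), so sin θ_c = V₁/V₂.
θ_c = arcsin(2285/3839) = arcsin 0.5952 = 36.53°.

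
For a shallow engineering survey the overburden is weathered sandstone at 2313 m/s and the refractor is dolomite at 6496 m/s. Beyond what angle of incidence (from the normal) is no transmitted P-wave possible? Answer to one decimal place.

Critical incidence: sin θ_c = V₁/V₂ = 2313/6496 = 0.3561.
θ_c = arcsin 0.3561 = 20.86°.

20.9°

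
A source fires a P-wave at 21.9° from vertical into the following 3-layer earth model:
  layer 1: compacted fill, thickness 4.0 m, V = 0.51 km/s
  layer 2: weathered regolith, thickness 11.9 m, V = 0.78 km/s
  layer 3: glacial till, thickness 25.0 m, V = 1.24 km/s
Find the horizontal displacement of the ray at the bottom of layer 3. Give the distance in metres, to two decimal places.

Ray parameter p = sin 21.9° / 0.51 km/s = 7.3135e-01 s/km.
Layer 1: θ = 21.90°; offset = 4.0·tan 21.90° = 1.6080 m.
Layer 2: sin θ = p·0.78 = 0.5705 → θ = 34.78°; offset = 11.9·tan 34.78° = 8.2651 m.
Layer 3: sin θ = p·1.24 = 0.9069 → θ = 65.08°; offset = 25.0·tan 65.08° = 53.8004 m.
Summing the layer offsets gives 63.6735 m.

63.67 m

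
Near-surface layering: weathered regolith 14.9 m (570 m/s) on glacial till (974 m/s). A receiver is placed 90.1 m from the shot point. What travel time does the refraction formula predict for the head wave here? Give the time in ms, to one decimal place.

134.9 ms

t = x/V₂ + 2h·√(V₂²−V₁²)/(V₁V₂).
√(V₂²−V₁²) = √(974²−570²) = 789.8 m/s; delay term = 2·14.9·789.8/(570·974) = 0.04239 s.
t = 90.1/974 + 0.04239 = 0.13490 s.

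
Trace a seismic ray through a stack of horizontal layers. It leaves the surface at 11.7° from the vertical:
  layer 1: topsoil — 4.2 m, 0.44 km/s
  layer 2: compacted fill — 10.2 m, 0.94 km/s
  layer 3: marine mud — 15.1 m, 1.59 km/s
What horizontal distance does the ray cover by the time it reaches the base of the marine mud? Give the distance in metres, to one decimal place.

22.0 m

Apply Snell's law at each interface; in layer i the horizontal offset is hᵢ·tan θᵢ.
Layer 1: θ = 11.70°; offset = 4.2·tan 11.70° = 0.870 m.
Layer 2: sin θ = 0.94·sin 11.7°/0.44 = 0.4332, θ = 25.67°; offset = 10.2·tan 25.67° = 4.903 m.
Layer 3: sin θ = 1.59·sin 11.7°/0.44 = 0.7328, θ = 47.12°; offset = 15.1·tan 47.12° = 16.262 m.
Σ offsets = 22.035 m.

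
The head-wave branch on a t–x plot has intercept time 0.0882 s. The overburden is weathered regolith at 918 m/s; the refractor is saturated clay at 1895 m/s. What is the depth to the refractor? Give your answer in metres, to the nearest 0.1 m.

θ_c = arcsin(918/1895) = 28.98°; cos θ_c = 0.8748.
tᵢ = 2h cos θ_c/V₁ ⇒ h = tᵢ·V₁/(2 cos θ_c) = 0.0882·918/(2·0.8748) = 46.28 m.

46.3 m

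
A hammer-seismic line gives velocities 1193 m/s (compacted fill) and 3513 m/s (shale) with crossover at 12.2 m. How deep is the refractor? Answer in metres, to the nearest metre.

4 m

x_cross = 2h·√((V₂+V₁)/(V₂−V₁)) → h = x_cross / (2·√((V₂+V₁)/(V₂−V₁))).
√((V₂+V₁)/(V₂−V₁)) = √((3513+1193)/(3513−1193)) = 1.4242.
h = 12.2 / (2·1.4242) = 4.28 m.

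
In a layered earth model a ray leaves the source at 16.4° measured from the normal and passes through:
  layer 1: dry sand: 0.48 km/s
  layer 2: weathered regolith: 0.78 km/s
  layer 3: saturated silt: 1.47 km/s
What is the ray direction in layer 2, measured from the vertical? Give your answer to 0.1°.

Snell's law across each interface conserves sin θ / V, so sin θ_2 = V_2·sin θ₁/V₁.
sin θ_2 = 0.78 × sin 16.4° / 0.48 = 0.4588.
θ_2 = 27.31° from the vertical.

27.3°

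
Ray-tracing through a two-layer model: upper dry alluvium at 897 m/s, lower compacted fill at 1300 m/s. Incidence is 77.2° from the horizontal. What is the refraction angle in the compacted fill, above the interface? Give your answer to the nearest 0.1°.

71.3°

Convert to the normal: θ₁ = 90° − 77.2° = 12.8°.
Snell's law: sin θ₂ = (V₂/V₁)·sin θ₁ = (1300/897)·sin 12.8° = 0.3211.
θ₂ = arcsin 0.3211 = 18.73° from the normal.
From the interface: 90° − 18.73° = 71.27°.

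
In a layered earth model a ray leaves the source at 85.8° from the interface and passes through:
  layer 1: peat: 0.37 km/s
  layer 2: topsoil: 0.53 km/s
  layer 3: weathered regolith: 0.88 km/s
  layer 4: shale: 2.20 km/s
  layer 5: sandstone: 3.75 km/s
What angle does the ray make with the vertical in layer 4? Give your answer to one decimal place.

25.8°

From the normal: θ₁ = 90° − 85.8° = 4.2°.
Ray parameter p = sin 4.2° / 0.37 = 1.9794e-01 s/km.
sin θ_4 = p·V_4 = 1.9794e-01 × 2.20 = 0.4355.
θ_4 = arcsin 0.4355 = 25.82°.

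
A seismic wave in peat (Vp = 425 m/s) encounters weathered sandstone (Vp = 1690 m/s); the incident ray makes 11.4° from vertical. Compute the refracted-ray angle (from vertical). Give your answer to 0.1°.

51.8°

sin θ₁/V₁ = sin θ₂/V₂ ⇒ sin θ₂ = 1690·sin 11.4°/425 = 1690·0.1977/425 = 0.7860.
θ₂ = arcsin 0.7860 = 51.81° from the normal.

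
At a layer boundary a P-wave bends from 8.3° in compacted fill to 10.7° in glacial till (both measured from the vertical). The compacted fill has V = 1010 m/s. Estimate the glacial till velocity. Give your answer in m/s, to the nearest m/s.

1299 m/s

sin 8.3° = 0.1444; sin 10.7° = 0.1857.
V₂ = V₁·(sin θ₂/sin θ₁) = 1010·(0.1857/0.1444) = 1299.03 m/s.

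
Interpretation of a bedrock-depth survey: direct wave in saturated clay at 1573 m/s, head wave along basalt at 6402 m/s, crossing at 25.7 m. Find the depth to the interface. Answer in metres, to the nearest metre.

10 m

x_cross = 2h·√((V₂+V₁)/(V₂−V₁)) → h = x_cross / (2·√((V₂+V₁)/(V₂−V₁))).
√((V₂+V₁)/(V₂−V₁)) = √((6402+1573)/(6402−1573)) = 1.2851.
h = 25.7 / (2·1.2851) = 10.00 m.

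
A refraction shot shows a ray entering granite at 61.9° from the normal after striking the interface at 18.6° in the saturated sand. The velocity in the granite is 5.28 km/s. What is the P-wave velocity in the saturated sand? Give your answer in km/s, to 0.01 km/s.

1.91 km/s

Snell's law: sin 18.6°/V₁ = sin 61.9°/V₂.
V₁ = V₂·sin 18.6°/sin 61.9° = 5.28 × 0.3616 = 1.91 km/s.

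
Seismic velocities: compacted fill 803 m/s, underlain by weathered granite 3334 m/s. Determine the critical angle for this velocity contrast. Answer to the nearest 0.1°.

At critical incidence the refracted ray runs along the interface (θ₂ = 90°), so sin θ_c = V₁/V₂.
θ_c = arcsin(803/3334) = arcsin 0.2409 = 13.94°.

13.9°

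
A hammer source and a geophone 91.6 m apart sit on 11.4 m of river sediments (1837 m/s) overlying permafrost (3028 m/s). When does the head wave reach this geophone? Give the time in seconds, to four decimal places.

0.0401 s

t = x/V₂ + 2h·√(V₂²−V₁²)/(V₁V₂).
√(V₂²−V₁²) = √(3028²−1837²) = 2407.1 m/s; delay term = 2·11.4·2407.1/(1837·3028) = 0.00987 s.
t = 91.6/3028 + 0.00987 = 0.04012 s.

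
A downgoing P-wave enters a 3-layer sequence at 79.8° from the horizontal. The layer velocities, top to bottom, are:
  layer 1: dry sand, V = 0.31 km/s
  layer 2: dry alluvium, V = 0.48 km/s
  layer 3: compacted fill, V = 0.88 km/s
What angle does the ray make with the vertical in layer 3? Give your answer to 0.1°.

30.2°

From the normal: θ₁ = 90° − 79.8° = 10.2°.
Snell's law across each interface conserves sin θ / V, so sin θ_3 = V_3·sin θ₁/V₁.
sin θ_3 = 0.88 × sin 10.2° / 0.31 = 0.5027.
θ_3 = arcsin 0.5027 = 30.18°.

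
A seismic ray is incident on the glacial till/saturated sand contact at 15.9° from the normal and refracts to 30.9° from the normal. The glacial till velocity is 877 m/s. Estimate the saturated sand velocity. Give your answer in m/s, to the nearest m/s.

sin 15.9° = 0.2740; sin 30.9° = 0.5135.
V₂ = V₁·(sin θ₂/sin θ₁) = 877·(0.5135/0.2740) = 1643.95 m/s.

1644 m/s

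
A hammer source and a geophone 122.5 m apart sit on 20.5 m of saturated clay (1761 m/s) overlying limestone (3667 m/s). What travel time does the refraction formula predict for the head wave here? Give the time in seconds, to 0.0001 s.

θ_c = arcsin(V₁/V₂) = arcsin(1761/3667) = 28.70°, cos θ_c = 0.8771.
Intercept time tᵢ = 2h cos θ_c / V₁ = 2·20.5·0.8771/1761 = 0.02042 s.
t = x/V₂ + tᵢ = 122.5/3667 + 0.02042 = 0.05383 s.

0.0538 s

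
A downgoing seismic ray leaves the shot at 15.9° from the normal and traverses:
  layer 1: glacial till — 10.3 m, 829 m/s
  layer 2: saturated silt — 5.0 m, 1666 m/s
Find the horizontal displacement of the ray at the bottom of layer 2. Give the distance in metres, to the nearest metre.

Ray parameter p = sin 15.9° / 829 m/s = 3.3047e-04 s/m.
Layer 1: θ = 15.90°; offset = 10.3·tan 15.90° = 2.934 m.
Layer 2: sin θ = p·1666 = 0.5506 → θ = 33.41°; offset = 5.0·tan 33.41° = 3.298 m.
Total horizontal offset = 6.232 m.

6 m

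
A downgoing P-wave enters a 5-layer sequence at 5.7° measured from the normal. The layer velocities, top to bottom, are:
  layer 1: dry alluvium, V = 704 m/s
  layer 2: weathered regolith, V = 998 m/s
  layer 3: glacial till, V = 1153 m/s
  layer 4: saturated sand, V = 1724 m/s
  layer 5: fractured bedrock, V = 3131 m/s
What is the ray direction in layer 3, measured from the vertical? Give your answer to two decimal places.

9.36°

Ray parameter p = sin 5.7° / 704 = 1.4108e-04 s/m.
sin θ_3 = p·V_3 = 1.4108e-04 × 1153 = 0.1627.
θ_3 = 9.36° from the vertical.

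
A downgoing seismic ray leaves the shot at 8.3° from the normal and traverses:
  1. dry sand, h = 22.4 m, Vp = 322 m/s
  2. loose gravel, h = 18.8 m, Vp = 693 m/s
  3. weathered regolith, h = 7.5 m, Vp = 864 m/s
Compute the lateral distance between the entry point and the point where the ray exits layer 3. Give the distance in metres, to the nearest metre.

Apply Snell's law at each interface; in layer i the horizontal offset is hᵢ·tan θᵢ.
Layer 1: θ = 8.30°; offset = 22.4·tan 8.30° = 3.268 m.
Layer 2: sin θ = 693·sin 8.3°/322 = 0.3107, θ = 18.10°; offset = 18.8·tan 18.10° = 6.145 m.
Layer 3: sin θ = 864·sin 8.3°/322 = 0.3873, θ = 22.79°; offset = 7.5·tan 22.79° = 3.151 m.
Total horizontal offset = 12.564 m.

13 m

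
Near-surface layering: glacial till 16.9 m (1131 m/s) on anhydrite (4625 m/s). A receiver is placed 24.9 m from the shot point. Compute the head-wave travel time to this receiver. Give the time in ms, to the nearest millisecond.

34 ms

θ_c = arcsin(V₁/V₂) = arcsin(1131/4625) = 14.15°, cos θ_c = 0.9696.
Intercept time tᵢ = 2h cos θ_c / V₁ = 2·16.9·0.9696/1131 = 0.02898 s.
t = x/V₂ + tᵢ = 24.9/4625 + 0.02898 = 0.03436 s.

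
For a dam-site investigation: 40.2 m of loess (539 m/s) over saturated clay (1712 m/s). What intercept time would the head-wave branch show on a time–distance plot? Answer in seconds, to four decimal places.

0.1416 s

tᵢ = 2h·√(V₂²−V₁²)/(V₁V₂).
√(V₂²−V₁²) = √(1712²−539²) = 1624.9 m/s.
tᵢ = 2·40.2·1624.9/(539·1712) = 0.14158 s.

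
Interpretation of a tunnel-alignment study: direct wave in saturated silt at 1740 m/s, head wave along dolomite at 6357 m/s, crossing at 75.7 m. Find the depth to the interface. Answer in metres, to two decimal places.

x_cross = 2h·√((V₂+V₁)/(V₂−V₁)) → h = x_cross / (2·√((V₂+V₁)/(V₂−V₁))).
√((V₂+V₁)/(V₂−V₁)) = √((6357+1740)/(6357−1740)) = 1.3243.
h = 75.7 / (2·1.3243) = 28.58 m.

28.58 m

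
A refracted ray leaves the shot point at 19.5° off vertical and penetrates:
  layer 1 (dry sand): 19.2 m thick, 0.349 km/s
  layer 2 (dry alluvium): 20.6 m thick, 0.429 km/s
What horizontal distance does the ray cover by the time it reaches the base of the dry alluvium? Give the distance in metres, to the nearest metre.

16 m

Apply Snell's law at each interface; in layer i the horizontal offset is hᵢ·tan θᵢ.
Layer 1: θ = 19.50°; offset = 19.2·tan 19.50° = 6.799 m.
Layer 2: sin θ = 0.429·sin 19.5°/0.349 = 0.4103, θ = 24.23°; offset = 20.6·tan 24.23° = 9.269 m.
Σ offsets = 16.068 m.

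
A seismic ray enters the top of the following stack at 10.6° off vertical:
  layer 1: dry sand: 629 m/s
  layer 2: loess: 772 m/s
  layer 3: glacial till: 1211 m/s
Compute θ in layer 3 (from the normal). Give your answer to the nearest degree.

21°

Snell's law across each interface conserves sin θ / V, so sin θ_3 = V_3·sin θ₁/V₁.
sin θ_3 = 1211 × sin 10.6° / 629 = 0.3542.
θ_3 = 20.74° from the vertical.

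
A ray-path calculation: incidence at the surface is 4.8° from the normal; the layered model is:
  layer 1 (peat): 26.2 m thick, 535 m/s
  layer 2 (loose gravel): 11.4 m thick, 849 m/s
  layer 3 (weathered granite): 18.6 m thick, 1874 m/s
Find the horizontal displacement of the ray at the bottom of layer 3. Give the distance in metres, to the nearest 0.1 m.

Ray parameter p = sin 4.8° / 535 m/s = 1.5641e-04 s/m.
Layer 1: θ = 4.80°; offset = 26.2·tan 4.80° = 2.200 m.
Layer 2: sin θ = p·849 = 0.1328 → θ = 7.63°; offset = 11.4·tan 7.63° = 1.527 m.
Layer 3: sin θ = p·1874 = 0.2931 → θ = 17.04°; offset = 18.6·tan 17.04° = 5.702 m.
Total horizontal offset = 9.430 m.

9.4 m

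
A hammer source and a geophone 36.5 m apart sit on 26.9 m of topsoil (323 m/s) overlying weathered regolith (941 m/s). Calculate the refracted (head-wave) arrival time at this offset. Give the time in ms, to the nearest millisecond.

195 ms

t = x/V₂ + 2h·√(V₂²−V₁²)/(V₁V₂).
√(V₂²−V₁²) = √(941²−323²) = 883.8 m/s; delay term = 2·26.9·883.8/(323·941) = 0.15644 s.
t = 36.5/941 + 0.15644 = 0.19523 s.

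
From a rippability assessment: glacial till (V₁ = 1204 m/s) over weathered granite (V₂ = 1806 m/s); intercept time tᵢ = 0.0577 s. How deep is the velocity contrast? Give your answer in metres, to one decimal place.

46.6 m

h = tᵢ·V₁·V₂ / (2·√(V₂²−V₁²)).
√(V₂²−V₁²) = √(1806² − 1204²) = 1346.1 m/s.
h = 0.0577 s × 1204 × 1806 / (2 × 1346.1) = 46.60 m.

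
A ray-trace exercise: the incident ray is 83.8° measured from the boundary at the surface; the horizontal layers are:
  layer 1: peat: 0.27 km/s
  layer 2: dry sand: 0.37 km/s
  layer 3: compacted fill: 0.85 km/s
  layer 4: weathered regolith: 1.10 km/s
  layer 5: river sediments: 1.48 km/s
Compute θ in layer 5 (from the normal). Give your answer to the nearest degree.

36°

From the normal: θ₁ = 90° − 83.8° = 6.2°.
Snell's law across each interface conserves sin θ / V, so sin θ_5 = V_5·sin θ₁/V₁.
sin θ_5 = 1.48 × sin 6.2° / 0.27 = 0.5920.
θ_5 = arcsin 0.5920 = 36.30°.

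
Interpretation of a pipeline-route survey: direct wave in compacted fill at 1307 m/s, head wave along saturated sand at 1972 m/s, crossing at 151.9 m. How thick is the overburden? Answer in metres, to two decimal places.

x_cross = 2h·√((V₂+V₁)/(V₂−V₁)) → h = x_cross / (2·√((V₂+V₁)/(V₂−V₁))).
√((V₂+V₁)/(V₂−V₁)) = √((1972+1307)/(1972−1307)) = 2.2205.
h = 151.9 / (2·2.2205) = 34.20 m.

34.20 m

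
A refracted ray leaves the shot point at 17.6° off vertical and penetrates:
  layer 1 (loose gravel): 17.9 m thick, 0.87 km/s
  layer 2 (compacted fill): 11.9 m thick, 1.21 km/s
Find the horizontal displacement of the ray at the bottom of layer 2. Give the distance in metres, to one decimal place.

Apply Snell's law at each interface; in layer i the horizontal offset is hᵢ·tan θᵢ.
Layer 1: θ = 17.60°; offset = 17.9·tan 17.60° = 5.678 m.
Layer 2: sin θ = 1.21·sin 17.6°/0.87 = 0.4205, θ = 24.87°; offset = 11.9·tan 24.87° = 5.516 m.
Total horizontal offset = 11.194 m.

11.2 m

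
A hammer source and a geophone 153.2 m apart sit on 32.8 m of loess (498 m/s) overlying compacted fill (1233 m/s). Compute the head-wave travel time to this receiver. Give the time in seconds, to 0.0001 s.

0.2448 s

t = x/V₂ + 2h·√(V₂²−V₁²)/(V₁V₂).
√(V₂²−V₁²) = √(1233²−498²) = 1128.0 m/s; delay term = 2·32.8·1128.0/(498·1233) = 0.12050 s.
t = 153.2/1233 + 0.12050 = 0.24475 s.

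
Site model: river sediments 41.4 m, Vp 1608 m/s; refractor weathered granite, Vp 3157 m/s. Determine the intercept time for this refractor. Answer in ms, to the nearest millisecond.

tᵢ = 2h·√(V₂²−V₁²)/(V₁V₂).
√(V₂²−V₁²) = √(3157²−1608²) = 2716.8 m/s.
tᵢ = 2·41.4·2716.8/(1608·3157) = 0.04431 s.

44 ms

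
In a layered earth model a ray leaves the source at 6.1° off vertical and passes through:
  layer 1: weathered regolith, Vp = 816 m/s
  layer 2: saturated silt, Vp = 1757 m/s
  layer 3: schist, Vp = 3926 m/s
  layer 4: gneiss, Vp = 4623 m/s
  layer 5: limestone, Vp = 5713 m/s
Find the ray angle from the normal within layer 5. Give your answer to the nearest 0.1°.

48.1°

Snell's law across each interface conserves sin θ / V, so sin θ_5 = V_5·sin θ₁/V₁.
sin θ_5 = 5713 × sin 6.1° / 816 = 0.7440.
θ_5 = arcsin 0.7440 = 48.07°.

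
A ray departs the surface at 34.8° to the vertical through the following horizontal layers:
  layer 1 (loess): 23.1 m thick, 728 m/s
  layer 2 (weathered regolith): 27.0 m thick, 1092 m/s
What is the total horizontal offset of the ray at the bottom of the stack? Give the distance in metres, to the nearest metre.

61 m

Ray parameter p = sin 34.8° / 728 m/s = 7.8395e-04 s/m.
Layer 1: θ = 34.80°; offset = 23.1·tan 34.80° = 16.055 m.
Layer 2: sin θ = p·1092 = 0.8561 → θ = 58.88°; offset = 27.0·tan 58.88° = 44.720 m.
Summing the layer offsets gives 60.775 m.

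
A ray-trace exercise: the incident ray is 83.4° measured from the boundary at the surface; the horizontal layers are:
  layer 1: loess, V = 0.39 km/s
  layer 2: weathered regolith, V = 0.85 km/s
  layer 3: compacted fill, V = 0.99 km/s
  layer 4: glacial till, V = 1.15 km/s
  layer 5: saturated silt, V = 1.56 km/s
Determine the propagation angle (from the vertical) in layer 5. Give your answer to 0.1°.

27.4°

From the normal: θ₁ = 90° − 83.4° = 6.6°.
Ray parameter p = sin 6.6° / 0.39 = 2.9471e-01 s/km.
sin θ_5 = p·V_5 = 2.9471e-01 × 1.56 = 0.4597.
θ_5 = 27.37° from the vertical.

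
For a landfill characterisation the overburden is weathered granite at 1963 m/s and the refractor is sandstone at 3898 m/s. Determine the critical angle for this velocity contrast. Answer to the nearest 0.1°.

At critical incidence the refracted ray runs along the interface (θ₂ = 90°), so sin θ_c = V₁/V₂.
θ_c = arcsin(1963/3898) = arcsin 0.5036 = 30.24°.

30.2°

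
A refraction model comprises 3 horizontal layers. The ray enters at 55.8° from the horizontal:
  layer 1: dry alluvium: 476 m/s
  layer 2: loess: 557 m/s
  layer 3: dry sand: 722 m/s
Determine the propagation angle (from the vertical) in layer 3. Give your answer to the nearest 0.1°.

From the normal: θ₁ = 90° − 55.8° = 34.2°.
Snell's law across each interface conserves sin θ / V, so sin θ_3 = V_3·sin θ₁/V₁.
sin θ_3 = 722 × sin 34.2° / 476 = 0.8526.
θ_3 = arcsin 0.8526 = 58.49°.

58.5°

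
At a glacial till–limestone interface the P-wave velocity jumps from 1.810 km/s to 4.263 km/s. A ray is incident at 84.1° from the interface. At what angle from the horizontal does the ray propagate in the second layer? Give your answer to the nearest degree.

76°

Convert to the normal: θ₁ = 90° − 84.1° = 5.9°.
sin θ₁/V₁ = sin θ₂/V₂ ⇒ sin θ₂ = 4.263·sin 5.9°/1.810 = 4.263·0.1028/1.810 = 0.2421.
θ₂ = sin⁻¹(0.2421) = 14.01° (from vertical).
From the interface: 90° − 14.01° = 75.99°.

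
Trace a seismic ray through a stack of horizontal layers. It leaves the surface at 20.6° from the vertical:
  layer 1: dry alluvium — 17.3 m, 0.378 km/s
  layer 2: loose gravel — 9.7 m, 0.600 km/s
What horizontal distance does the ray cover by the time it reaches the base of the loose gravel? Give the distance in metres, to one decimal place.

13.0 m

Apply Snell's law at each interface; in layer i the horizontal offset is hᵢ·tan θᵢ.
Layer 1: θ = 20.60°; offset = 17.3·tan 20.60° = 6.503 m.
Layer 2: sin θ = 0.600·sin 20.6°/0.378 = 0.5585, θ = 33.95°; offset = 9.7·tan 33.95° = 6.531 m.
Σ offsets = 13.033 m.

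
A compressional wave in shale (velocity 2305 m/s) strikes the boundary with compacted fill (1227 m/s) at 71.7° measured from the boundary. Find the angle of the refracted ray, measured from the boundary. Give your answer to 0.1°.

Convert to the normal: θ₁ = 90° − 71.7° = 18.3°.
Snell's law: sin θ₂ = (V₂/V₁)·sin θ₁ = (1227/2305)·sin 18.3° = 0.1671.
θ₂ = sin⁻¹(0.1671) = 9.62° (from vertical).
From the interface: 90° − 9.62° = 80.38°.

80.4°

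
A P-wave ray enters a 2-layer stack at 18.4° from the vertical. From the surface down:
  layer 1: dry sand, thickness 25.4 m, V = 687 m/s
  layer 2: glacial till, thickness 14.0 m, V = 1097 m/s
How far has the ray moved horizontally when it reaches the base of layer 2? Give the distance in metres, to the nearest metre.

Apply Snell's law at each interface; in layer i the horizontal offset is hᵢ·tan θᵢ.
Layer 1: θ = 18.40°; offset = 25.4·tan 18.40° = 8.449 m.
Layer 2: sin θ = 1097·sin 18.4°/687 = 0.5040, θ = 30.27°; offset = 14.0·tan 30.27° = 8.170 m.
Σ offsets = 16.620 m.

17 m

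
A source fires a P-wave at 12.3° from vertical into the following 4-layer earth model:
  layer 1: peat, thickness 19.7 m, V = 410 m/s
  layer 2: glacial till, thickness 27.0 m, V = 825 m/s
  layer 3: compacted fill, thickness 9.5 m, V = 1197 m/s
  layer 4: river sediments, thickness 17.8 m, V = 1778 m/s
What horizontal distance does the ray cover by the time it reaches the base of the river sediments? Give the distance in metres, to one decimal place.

67.6 m

p = sin θ₁/V₁ = sin 12.3°/410 = 5.1959e-04 s/m is conserved through the stack.
Layer 1: θ = 12.30°; offset = 19.7·tan 12.30° = 4.295 m.
Layer 2: sin θ = p·825 = 0.4287 → θ = 25.38°; offset = 27.0·tan 25.38° = 12.810 m.
Layer 3: sin θ = p·1197 = 0.6219 → θ = 38.46°; offset = 9.5·tan 38.46° = 7.545 m.
Layer 4: sin θ = p·1778 = 0.9238 → θ = 67.49°; offset = 17.8·tan 67.49° = 42.956 m.
Σ offsets = 67.607 m.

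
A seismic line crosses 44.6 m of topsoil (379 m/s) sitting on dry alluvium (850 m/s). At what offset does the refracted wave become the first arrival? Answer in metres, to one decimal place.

144.1 m

x_cross = 2h·√((V₂+V₁)/(V₂−V₁)).
(V₂+V₁)/(V₂−V₁) = (850+379)/(850−379) = 2.6093; √ = 1.6153.
x_cross = 2·44.6·1.6153 = 144.09 m.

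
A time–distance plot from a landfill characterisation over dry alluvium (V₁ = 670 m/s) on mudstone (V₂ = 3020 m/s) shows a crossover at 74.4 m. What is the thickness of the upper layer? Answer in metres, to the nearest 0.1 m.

h = (x_cross/2)·√((V₂−V₁)/(V₂+V₁)).
(V₂−V₁)/(V₂+V₁) = (3020−670)/(3020+670) = 0.6369; √ = 0.7980.
h = (74.4/2)·0.7980 = 29.69 m.

29.7 m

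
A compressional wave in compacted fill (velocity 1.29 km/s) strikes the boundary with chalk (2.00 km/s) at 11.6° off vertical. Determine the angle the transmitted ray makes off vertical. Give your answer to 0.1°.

Snell's law: sin θ₂ = (V₂/V₁)·sin θ₁ = (2.00/1.29)·sin 11.6° = 0.3117.
θ₂ = sin⁻¹(0.3117) = 18.16° (from vertical).

18.2°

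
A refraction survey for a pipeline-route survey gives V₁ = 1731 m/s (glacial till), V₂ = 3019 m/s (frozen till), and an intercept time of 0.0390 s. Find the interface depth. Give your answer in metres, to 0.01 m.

θ_c = arcsin(1731/3019) = 34.99°; cos θ_c = 0.8193.
tᵢ = 2h cos θ_c/V₁ ⇒ h = tᵢ·V₁/(2 cos θ_c) = 0.039·1731/(2·0.8193) = 41.20 m.

41.20 m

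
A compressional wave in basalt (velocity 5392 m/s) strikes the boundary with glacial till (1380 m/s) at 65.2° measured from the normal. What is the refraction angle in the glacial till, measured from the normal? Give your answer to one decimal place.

13.4°

sin θ₁/V₁ = sin θ₂/V₂ ⇒ sin θ₂ = 1380·sin 65.2°/5392 = 1380·0.9078/5392 = 0.2323.
θ₂ = sin⁻¹(0.2323) = 13.43° (from vertical).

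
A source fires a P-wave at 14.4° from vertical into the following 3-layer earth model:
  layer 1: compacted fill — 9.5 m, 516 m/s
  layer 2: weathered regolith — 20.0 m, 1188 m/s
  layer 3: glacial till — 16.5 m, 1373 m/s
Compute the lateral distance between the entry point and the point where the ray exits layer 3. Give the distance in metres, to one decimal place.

p = sin θ₁/V₁ = sin 14.4°/516 = 4.8196e-04 s/m is conserved through the stack.
Layer 1: θ = 14.40°; offset = 9.5·tan 14.40° = 2.439 m.
Layer 2: sin θ = p·1188 = 0.5726 → θ = 34.93°; offset = 20.0·tan 34.93° = 13.967 m.
Layer 3: sin θ = p·1373 = 0.6617 → θ = 41.43°; offset = 16.5·tan 41.43° = 14.563 m.
Total horizontal offset = 30.970 m.

31.0 m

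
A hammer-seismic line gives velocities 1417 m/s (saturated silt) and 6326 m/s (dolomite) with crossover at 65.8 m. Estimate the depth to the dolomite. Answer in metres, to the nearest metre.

26 m

x_cross = 2h·√((V₂+V₁)/(V₂−V₁)) → h = x_cross / (2·√((V₂+V₁)/(V₂−V₁))).
√((V₂+V₁)/(V₂−V₁)) = √((6326+1417)/(6326−1417)) = 1.2559.
h = 65.8 / (2·1.2559) = 26.20 m.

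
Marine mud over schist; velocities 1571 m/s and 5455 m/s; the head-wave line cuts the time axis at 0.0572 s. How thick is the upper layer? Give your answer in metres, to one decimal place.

h = tᵢ·V₁·V₂ / (2·√(V₂²−V₁²)).
√(V₂²−V₁²) = √(5455² − 1571²) = 5223.9 m/s.
h = 0.0572 s × 1571 × 5455 / (2 × 5223.9) = 46.92 m.

46.9 m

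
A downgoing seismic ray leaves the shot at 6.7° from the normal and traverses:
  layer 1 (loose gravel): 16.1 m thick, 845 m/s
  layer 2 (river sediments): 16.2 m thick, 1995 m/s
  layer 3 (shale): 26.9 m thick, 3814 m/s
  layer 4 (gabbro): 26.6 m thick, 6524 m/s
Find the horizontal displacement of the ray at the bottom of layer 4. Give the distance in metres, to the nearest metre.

78 m

p = sin θ₁/V₁ = sin 6.7°/845 = 1.3807e-04 s/m is conserved through the stack.
Layer 1: θ = 6.70°; offset = 16.1·tan 6.70° = 1.891 m.
Layer 2: sin θ = p·1995 = 0.2755 → θ = 15.99°; offset = 16.2·tan 15.99° = 4.642 m.
Layer 3: sin θ = p·3814 = 0.5266 → θ = 31.78°; offset = 26.9·tan 31.78° = 16.663 m.
Layer 4: sin θ = p·6524 = 0.9008 → θ = 64.26°; offset = 26.6·tan 64.26° = 55.174 m.
Total horizontal offset = 78.371 m.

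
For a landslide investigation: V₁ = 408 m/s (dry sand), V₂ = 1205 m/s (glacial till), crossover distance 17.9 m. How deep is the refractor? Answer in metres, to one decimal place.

6.3 m

x_cross = 2h·√((V₂+V₁)/(V₂−V₁)) → h = x_cross / (2·√((V₂+V₁)/(V₂−V₁))).
√((V₂+V₁)/(V₂−V₁)) = √((1205+408)/(1205−408)) = 1.4226.
h = 17.9 / (2·1.4226) = 6.29 m.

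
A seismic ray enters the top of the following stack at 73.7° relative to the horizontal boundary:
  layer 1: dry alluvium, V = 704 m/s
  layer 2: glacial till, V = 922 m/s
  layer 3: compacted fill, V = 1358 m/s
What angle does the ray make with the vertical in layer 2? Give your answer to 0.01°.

From the normal: θ₁ = 90° − 73.7° = 16.3°.
Ray parameter p = sin 16.3° / 704 = 3.9867e-04 s/m.
sin θ_2 = p·V_2 = 3.9867e-04 × 922 = 0.3676.
θ_2 = arcsin 0.3676 = 21.57°.

21.57°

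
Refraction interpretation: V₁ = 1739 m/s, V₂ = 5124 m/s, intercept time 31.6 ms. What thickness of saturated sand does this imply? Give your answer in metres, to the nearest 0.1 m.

h = tᵢ·V₁·V₂ / (2·√(V₂²−V₁²)).
√(V₂²−V₁²) = √(5124² − 1739²) = 4819.9 m/s.
h = 0.0316 s × 1739 × 5124 / (2 × 4819.9) = 29.21 m.

29.2 m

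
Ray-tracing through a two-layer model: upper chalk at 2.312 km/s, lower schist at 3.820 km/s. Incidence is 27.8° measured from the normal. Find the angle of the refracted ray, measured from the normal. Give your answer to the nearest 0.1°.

50.4°

Snell's law: sin θ₂ = (V₂/V₁)·sin θ₁ = (3.820/2.312)·sin 27.8° = 0.7706.
θ₂ = arcsin 0.7706 = 50.41° from the normal.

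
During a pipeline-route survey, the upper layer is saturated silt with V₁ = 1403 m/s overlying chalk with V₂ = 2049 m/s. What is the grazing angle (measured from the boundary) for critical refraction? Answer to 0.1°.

Critical incidence: sin θ_c = V₁/V₂ = 1403/2049 = 0.6847.
θ_c = arcsin 0.6847 = 43.21°.
Measured from the interface: 90° − 43.21° = 46.79°.

46.8°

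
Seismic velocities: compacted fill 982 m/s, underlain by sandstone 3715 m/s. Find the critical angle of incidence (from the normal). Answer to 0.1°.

At critical incidence the refracted ray runs along the interface (θ₂ = 90°), so sin θ_c = V₁/V₂.
θ_c = arcsin(982/3715) = arcsin 0.2643 = 15.33°.

15.3°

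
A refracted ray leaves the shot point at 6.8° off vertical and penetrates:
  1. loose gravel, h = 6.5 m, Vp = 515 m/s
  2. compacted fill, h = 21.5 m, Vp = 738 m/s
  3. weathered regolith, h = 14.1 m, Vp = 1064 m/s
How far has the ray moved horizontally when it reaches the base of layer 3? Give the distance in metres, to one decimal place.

8.0 m

Apply Snell's law at each interface; in layer i the horizontal offset is hᵢ·tan θᵢ.
Layer 1: θ = 6.80°; offset = 6.5·tan 6.80° = 0.775 m.
Layer 2: sin θ = 738·sin 6.8°/515 = 0.1697, θ = 9.77°; offset = 21.5·tan 9.77° = 3.702 m.
Layer 3: sin θ = 1064·sin 6.8°/515 = 0.2446, θ = 14.16°; offset = 14.1·tan 14.16° = 3.557 m.
Σ offsets = 8.034 m.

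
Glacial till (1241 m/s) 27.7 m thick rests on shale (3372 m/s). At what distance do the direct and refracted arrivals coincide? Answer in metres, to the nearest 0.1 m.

81.5 m

x_cross = 2h·√((V₂+V₁)/(V₂−V₁)).
(V₂+V₁)/(V₂−V₁) = (3372+1241)/(3372−1241) = 2.1647; √ = 1.4713.
x_cross = 2·27.7·1.4713 = 81.51 m.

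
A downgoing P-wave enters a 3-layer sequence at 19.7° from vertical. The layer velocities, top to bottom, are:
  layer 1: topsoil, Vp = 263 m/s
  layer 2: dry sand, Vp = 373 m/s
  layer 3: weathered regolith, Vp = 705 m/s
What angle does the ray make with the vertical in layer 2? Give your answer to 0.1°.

28.6°

Snell's law across each interface conserves sin θ / V, so sin θ_2 = V_2·sin θ₁/V₁.
sin θ_2 = 373 × sin 19.7° / 263 = 0.4781.
θ_2 = 28.56° from the vertical.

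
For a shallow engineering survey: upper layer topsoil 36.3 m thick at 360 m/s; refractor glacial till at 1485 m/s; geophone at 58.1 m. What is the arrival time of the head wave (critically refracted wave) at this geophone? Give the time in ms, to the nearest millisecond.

θ_c = arcsin(V₁/V₂) = arcsin(360/1485) = 14.03°, cos θ_c = 0.9702.
Intercept time tᵢ = 2h cos θ_c / V₁ = 2·36.3·0.9702/360 = 0.19565 s.
t = x/V₂ + tᵢ = 58.1/1485 + 0.19565 = 0.23478 s.

235 ms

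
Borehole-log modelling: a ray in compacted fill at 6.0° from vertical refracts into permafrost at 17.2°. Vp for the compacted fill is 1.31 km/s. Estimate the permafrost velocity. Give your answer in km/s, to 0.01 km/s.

3.71 km/s

sin 6.0° = 0.1045; sin 17.2° = 0.2957.
V₂ = V₁·(sin θ₂/sin θ₁) = 1.31·(0.2957/0.1045) = 3.71 km/s.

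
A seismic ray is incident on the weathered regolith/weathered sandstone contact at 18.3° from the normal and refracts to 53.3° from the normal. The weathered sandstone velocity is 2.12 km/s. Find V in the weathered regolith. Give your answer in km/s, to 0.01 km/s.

sin 18.3° = 0.3140; sin 53.3° = 0.8018.
V₁ = V₂·(sin θ₁/sin θ₂) = 2.12·(0.3140/0.8018) = 0.83 km/s.

0.83 km/s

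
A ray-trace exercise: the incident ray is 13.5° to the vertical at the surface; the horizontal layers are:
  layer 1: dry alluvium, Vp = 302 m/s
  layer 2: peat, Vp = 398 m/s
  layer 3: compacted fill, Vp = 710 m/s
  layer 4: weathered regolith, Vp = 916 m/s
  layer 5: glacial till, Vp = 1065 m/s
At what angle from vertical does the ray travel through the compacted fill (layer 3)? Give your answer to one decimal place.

Snell's law across each interface conserves sin θ / V, so sin θ_3 = V_3·sin θ₁/V₁.
sin θ_3 = 710 × sin 13.5° / 302 = 0.5488.
θ_3 = 33.29° from the vertical.

33.3°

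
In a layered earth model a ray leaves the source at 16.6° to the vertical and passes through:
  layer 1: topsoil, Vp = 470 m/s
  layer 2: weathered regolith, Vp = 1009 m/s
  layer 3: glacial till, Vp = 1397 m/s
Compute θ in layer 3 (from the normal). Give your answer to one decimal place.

58.1°

Ray parameter p = sin 16.6° / 470 = 6.0785e-04 s/m.
sin θ_3 = p·V_3 = 6.0785e-04 × 1397 = 0.8492.
θ_3 = arcsin 0.8492 = 58.12°.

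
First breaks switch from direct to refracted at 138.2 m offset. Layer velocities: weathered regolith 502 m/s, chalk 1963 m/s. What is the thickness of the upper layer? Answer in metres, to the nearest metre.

53 m

h = (x_cross/2)·√((V₂−V₁)/(V₂+V₁)).
(V₂−V₁)/(V₂+V₁) = (1963−502)/(1963+502) = 0.5927; √ = 0.7699.
h = (138.2/2)·0.7699 = 53.20 m.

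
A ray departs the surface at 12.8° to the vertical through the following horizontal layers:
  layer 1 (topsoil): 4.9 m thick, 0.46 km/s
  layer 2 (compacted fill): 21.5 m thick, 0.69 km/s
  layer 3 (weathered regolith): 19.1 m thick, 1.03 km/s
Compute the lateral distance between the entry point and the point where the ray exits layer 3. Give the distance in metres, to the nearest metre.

Ray parameter p = sin 12.8° / 0.46 km/s = 4.8163e-01 s/km.
Layer 1: θ = 12.80°; offset = 4.9·tan 12.80° = 1.113 m.
Layer 2: sin θ = p·0.69 = 0.3323 → θ = 19.41°; offset = 21.5·tan 19.41° = 7.575 m.
Layer 3: sin θ = p·1.03 = 0.4961 → θ = 29.74°; offset = 19.1·tan 29.74° = 10.912 m.
Total horizontal offset = 19.601 m.

20 m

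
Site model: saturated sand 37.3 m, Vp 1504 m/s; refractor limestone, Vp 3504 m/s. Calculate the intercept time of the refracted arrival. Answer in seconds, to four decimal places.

0.0448 s

tᵢ = 2h·√(V₂²−V₁²)/(V₁V₂).
√(V₂²−V₁²) = √(3504²−1504²) = 3164.8 m/s.
tᵢ = 2·37.3·3164.8/(1504·3504) = 0.04480 s.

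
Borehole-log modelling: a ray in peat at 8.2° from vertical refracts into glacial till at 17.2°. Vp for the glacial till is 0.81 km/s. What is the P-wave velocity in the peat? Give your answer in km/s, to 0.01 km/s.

Snell's law: sin 8.2°/V₁ = sin 17.2°/V₂.
V₁ = V₂·sin 8.2°/sin 17.2° = 0.81 × 0.4823 = 0.39 km/s.

0.39 km/s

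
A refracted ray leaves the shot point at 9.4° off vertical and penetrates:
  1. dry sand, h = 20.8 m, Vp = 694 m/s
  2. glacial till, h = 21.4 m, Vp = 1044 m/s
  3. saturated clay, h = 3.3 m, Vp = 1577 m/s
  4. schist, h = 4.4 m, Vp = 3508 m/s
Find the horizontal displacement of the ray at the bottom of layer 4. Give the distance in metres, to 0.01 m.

16.62 m

Apply Snell's law at each interface; in layer i the horizontal offset is hᵢ·tan θᵢ.
Layer 1: θ = 9.40°; offset = 20.8·tan 9.40° = 3.4434 m.
Layer 2: sin θ = 1044·sin 9.4°/694 = 0.2457, θ = 14.22°; offset = 21.4·tan 14.22° = 5.4241 m.
Layer 3: sin θ = 1577·sin 9.4°/694 = 0.3711, θ = 21.79°; offset = 3.3·tan 21.79° = 1.3189 m.
Layer 4: sin θ = 3508·sin 9.4°/694 = 0.8256, θ = 55.65°; offset = 4.4·tan 55.65° = 6.4373 m.
Total horizontal offset = 16.6237 m.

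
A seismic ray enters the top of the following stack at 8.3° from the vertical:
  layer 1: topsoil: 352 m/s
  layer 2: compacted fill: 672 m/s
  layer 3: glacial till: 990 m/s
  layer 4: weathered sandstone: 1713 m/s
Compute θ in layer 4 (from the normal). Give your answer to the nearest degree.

45°

Ray parameter p = sin 8.3° / 352 = 4.1010e-04 s/m.
sin θ_4 = p·V_4 = 4.1010e-04 × 1713 = 0.7025.
θ_4 = 44.63° from the vertical.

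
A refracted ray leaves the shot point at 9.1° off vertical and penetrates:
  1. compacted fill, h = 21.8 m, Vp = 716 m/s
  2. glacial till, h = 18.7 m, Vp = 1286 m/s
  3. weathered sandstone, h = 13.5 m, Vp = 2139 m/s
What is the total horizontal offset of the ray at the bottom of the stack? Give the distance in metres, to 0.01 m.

16.27 m

Apply Snell's law at each interface; in layer i the horizontal offset is hᵢ·tan θᵢ.
Layer 1: θ = 9.10°; offset = 21.8·tan 9.10° = 3.4918 m.
Layer 2: sin θ = 1286·sin 9.1°/716 = 0.2841, θ = 16.50°; offset = 18.7·tan 16.50° = 5.5403 m.
Layer 3: sin θ = 2139·sin 9.1°/716 = 0.4725, θ = 28.20°; offset = 13.5·tan 28.20° = 7.2374 m.
Σ offsets = 16.2694 m.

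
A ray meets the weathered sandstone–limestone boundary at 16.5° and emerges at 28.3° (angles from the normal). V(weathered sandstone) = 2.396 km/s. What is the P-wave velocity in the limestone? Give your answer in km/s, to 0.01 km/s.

sin 16.5° = 0.2840; sin 28.3° = 0.4741.
V₂ = V₁·(sin θ₂/sin θ₁) = 2.396·(0.4741/0.2840) = 4.00 km/s.

4.00 km/s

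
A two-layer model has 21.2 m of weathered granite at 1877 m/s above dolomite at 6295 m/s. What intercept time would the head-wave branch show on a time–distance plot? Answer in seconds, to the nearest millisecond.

0.022 s

tᵢ = 2h·√(V₂²−V₁²)/(V₁V₂).
√(V₂²−V₁²) = √(6295²−1877²) = 6008.7 m/s.
tᵢ = 2·21.2·6008.7/(1877·6295) = 0.02156 s.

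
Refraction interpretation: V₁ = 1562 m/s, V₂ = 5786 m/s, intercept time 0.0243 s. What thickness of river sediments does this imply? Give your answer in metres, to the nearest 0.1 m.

h = tᵢ·V₁·V₂ / (2·√(V₂²−V₁²)).
√(V₂²−V₁²) = √(5786² − 1562²) = 5571.2 m/s.
h = 0.0243 s × 1562 × 5786 / (2 × 5571.2) = 19.71 m.

19.7 m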